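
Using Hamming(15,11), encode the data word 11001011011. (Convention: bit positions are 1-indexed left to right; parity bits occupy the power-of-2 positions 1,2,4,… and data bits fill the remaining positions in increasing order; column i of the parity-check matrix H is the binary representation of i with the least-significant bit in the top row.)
Codeword c = d · G (mod 2), d = 11001011011:
  c[0] = d·G[:,0] = (11001011011)·(11011010101) mod 2 = 1+1+0+0+1+0+1+0+0+0+1 mod 2 = 1
  c[1] = d·G[:,1] = (11001011011)·(10110110011) mod 2 = 1+0+0+0+0+0+1+0+0+1+1 mod 2 = 0
  c[2] = d·G[:,2] = (11001011011)·(10000000000) mod 2 = 1+0+0+0+0+0+0+0+0+0+0 mod 2 = 1
  c[3] = d·G[:,3] = (11001011011)·(01110001111) mod 2 = 0+1+0+0+0+0+0+1+0+1+1 mod 2 = 0
  c[4] = d·G[:,4] = (11001011011)·(01000000000) mod 2 = 0+1+0+0+0+0+0+0+0+0+0 mod 2 = 1
  c[5] = d·G[:,5] = (11001011011)·(00100000000) mod 2 = 0+0+0+0+0+0+0+0+0+0+0 mod 2 = 0
  c[6] = d·G[:,6] = (11001011011)·(00010000000) mod 2 = 0+0+0+0+0+0+0+0+0+0+0 mod 2 = 0
  c[7] = d·G[:,7] = (11001011011)·(00001111111) mod 2 = 0+0+0+0+1+0+1+1+0+1+1 mod 2 = 1
  c[8] = d·G[:,8] = (11001011011)·(00001000000) mod 2 = 0+0+0+0+1+0+0+0+0+0+0 mod 2 = 1
  c[9] = d·G[:,9] = (11001011011)·(00000100000) mod 2 = 0+0+0+0+0+0+0+0+0+0+0 mod 2 = 0
  c[10] = d·G[:,10] = (11001011011)·(00000010000) mod 2 = 0+0+0+0+0+0+1+0+0+0+0 mod 2 = 1
  c[11] = d·G[:,11] = (11001011011)·(00000001000) mod 2 = 0+0+0+0+0+0+0+1+0+0+0 mod 2 = 1
  c[12] = d·G[:,12] = (11001011011)·(00000000100) mod 2 = 0+0+0+0+0+0+0+0+0+0+0 mod 2 = 0
  c[13] = d·G[:,13] = (11001011011)·(00000000010) mod 2 = 0+0+0+0+0+0+0+0+0+1+0 mod 2 = 1
  c[14] = d·G[:,14] = (11001011011)·(00000000001) mod 2 = 0+0+0+0+0+0+0+0+0+0+1 mod 2 = 1
Codeword = 101010011011011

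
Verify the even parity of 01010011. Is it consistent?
Sum of all bits: 0+1+0+1+0+0+1+1 = 4; 4 mod 2 = 0. Result is 0 → valid parity.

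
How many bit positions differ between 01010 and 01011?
XOR = 00001, count of 1s = 1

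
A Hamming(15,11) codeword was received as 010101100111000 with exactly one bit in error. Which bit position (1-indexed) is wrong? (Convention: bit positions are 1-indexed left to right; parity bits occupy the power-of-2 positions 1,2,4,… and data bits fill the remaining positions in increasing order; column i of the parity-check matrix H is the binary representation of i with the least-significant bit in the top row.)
Syndrome s = H · r^T (mod 2), r = 010101100111000:
  s[0] = (101010101010101)·(010101100111000) mod 2 = 0+0+0+0+0+0+1+0+0+0+1+0+0+0+0 mod 2 = 0
  s[1] = (011001100110011)·(010101100111000) mod 2 = 0+1+0+0+0+1+1+0+0+1+1+0+0+0+0 mod 2 = 1
  s[2] = (000111100001111)·(010101100111000) mod 2 = 0+0+0+1+0+1+1+0+0+0+0+1+0+0+0 mod 2 = 0
  s[3] = (000000011111111)·(010101100111000) mod 2 = 0+0+0+0+0+0+0+0+0+1+1+1+0+0+0 mod 2 = 1
Syndrome = 0101
Column i of H is the binary representation of i, so the syndrome is the binary index of the flipped bit.
Read s = 0101 with s[0] as LSB: 0·2^0 + 1·2^1 + 0·2^2 + 1·2^3 = 10.
Error is at bit position 10.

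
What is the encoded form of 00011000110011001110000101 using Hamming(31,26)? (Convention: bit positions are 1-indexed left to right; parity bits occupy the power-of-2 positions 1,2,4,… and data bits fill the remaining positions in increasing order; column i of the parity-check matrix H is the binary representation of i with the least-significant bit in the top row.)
Codeword c = d · G (mod 2), d = 00011000110011001110000101:
  c[0] = d·G[:,0] = (00011000110011001110000101)·(11011010101101010101010101) mod 2 = 0+0+0+1+1+0+0+0+1+0+0+0+0+1+0+0+0+1+0+0+0+0+0+1+0+1 mod 2 = 1
  c[1] = d·G[:,1] = (00011000110011001110000101)·(10110110011011001100110011) mod 2 = 0+0+0+1+0+0+0+0+0+1+0+0+1+1+0+0+1+1+0+0+0+0+0+0+0+1 mod 2 = 1
  c[2] = d·G[:,2] = (00011000110011001110000101)·(10000000000000000000000000) mod 2 = 0+0+0+0+0+0+0+0+0+0+0+0+0+0+0+0+0+0+0+0+0+0+0+0+0+0 mod 2 = 0
  c[3] = d·G[:,3] = (00011000110011001110000101)·(01110001111000111100001111) mod 2 = 0+0+0+1+0+0+0+0+1+1+0+0+0+0+0+0+1+1+0+0+0+0+0+1+0+1 mod 2 = 1
  c[4] = d·G[:,4] = (00011000110011001110000101)·(01000000000000000000000000) mod 2 = 0+0+0+0+0+0+0+0+0+0+0+0+0+0+0+0+0+0+0+0+0+0+0+0+0+0 mod 2 = 0
  c[5] = d·G[:,5] = (00011000110011001110000101)·(00100000000000000000000000) mod 2 = 0+0+0+0+0+0+0+0+0+0+0+0+0+0+0+0+0+0+0+0+0+0+0+0+0+0 mod 2 = 0
  c[6] = d·G[:,6] = (00011000110011001110000101)·(00010000000000000000000000) mod 2 = 0+0+0+1+0+0+0+0+0+0+0+0+0+0+0+0+0+0+0+0+0+0+0+0+0+0 mod 2 = 1
  c[7] = d·G[:,7] = (00011000110011001110000101)·(00001111111000000011111111) mod 2 = 0+0+0+0+1+0+0+0+1+1+0+0+0+0+0+0+0+0+1+0+0+0+0+1+0+1 mod 2 = 0
  c[8] = d·G[:,8] = (00011000110011001110000101)·(00001000000000000000000000) mod 2 = 0+0+0+0+1+0+0+0+0+0+0+0+0+0+0+0+0+0+0+0+0+0+0+0+0+0 mod 2 = 1
  c[9] = d·G[:,9] = (00011000110011001110000101)·(00000100000000000000000000) mod 2 = 0+0+0+0+0+0+0+0+0+0+0+0+0+0+0+0+0+0+0+0+0+0+0+0+0+0 mod 2 = 0
  c[10] = d·G[:,10] = (00011000110011001110000101)·(00000010000000000000000000) mod 2 = 0+0+0+0+0+0+0+0+0+0+0+0+0+0+0+0+0+0+0+0+0+0+0+0+0+0 mod 2 = 0
  c[11] = d·G[:,11] = (00011000110011001110000101)·(00000001000000000000000000) mod 2 = 0+0+0+0+0+0+0+0+0+0+0+0+0+0+0+0+0+0+0+0+0+0+0+0+0+0 mod 2 = 0
  c[12] = d·G[:,12] = (00011000110011001110000101)·(00000000100000000000000000) mod 2 = 0+0+0+0+0+0+0+0+1+0+0+0+0+0+0+0+0+0+0+0+0+0+0+0+0+0 mod 2 = 1
  c[13] = d·G[:,13] = (00011000110011001110000101)·(00000000010000000000000000) mod 2 = 0+0+0+0+0+0+0+0+0+1+0+0+0+0+0+0+0+0+0+0+0+0+0+0+0+0 mod 2 = 1
  c[14] = d·G[:,14] = (00011000110011001110000101)·(00000000001000000000000000) mod 2 = 0+0+0+0+0+0+0+0+0+0+0+0+0+0+0+0+0+0+0+0+0+0+0+0+0+0 mod 2 = 0
  c[15] = d·G[:,15] = (00011000110011001110000101)·(00000000000111111111111111) mod 2 = 0+0+0+0+0+0+0+0+0+0+0+0+1+1+0+0+1+1+1+0+0+0+0+1+0+1 mod 2 = 1
  c[16] = d·G[:,16] = (00011000110011001110000101)·(00000000000100000000000000) mod 2 = 0+0+0+0+0+0+0+0+0+0+0+0+0+0+0+0+0+0+0+0+0+0+0+0+0+0 mod 2 = 0
  c[17] = d·G[:,17] = (00011000110011001110000101)·(00000000000010000000000000) mod 2 = 0+0+0+0+0+0+0+0+0+0+0+0+1+0+0+0+0+0+0+0+0+0+0+0+0+0 mod 2 = 1
  c[18] = d·G[:,18] = (00011000110011001110000101)·(00000000000001000000000000) mod 2 = 0+0+0+0+0+0+0+0+0+0+0+0+0+1+0+0+0+0+0+0+0+0+0+0+0+0 mod 2 = 1
  c[19] = d·G[:,19] = (00011000110011001110000101)·(00000000000000100000000000) mod 2 = 0+0+0+0+0+0+0+0+0+0+0+0+0+0+0+0+0+0+0+0+0+0+0+0+0+0 mod 2 = 0
  c[20] = d·G[:,20] = (00011000110011001110000101)·(00000000000000010000000000) mod 2 = 0+0+0+0+0+0+0+0+0+0+0+0+0+0+0+0+0+0+0+0+0+0+0+0+0+0 mod 2 = 0
  c[21] = d·G[:,21] = (00011000110011001110000101)·(00000000000000001000000000) mod 2 = 0+0+0+0+0+0+0+0+0+0+0+0+0+0+0+0+1+0+0+0+0+0+0+0+0+0 mod 2 = 1
  c[22] = d·G[:,22] = (00011000110011001110000101)·(00000000000000000100000000) mod 2 = 0+0+0+0+0+0+0+0+0+0+0+0+0+0+0+0+0+1+0+0+0+0+0+0+0+0 mod 2 = 1
  c[23] = d·G[:,23] = (00011000110011001110000101)·(00000000000000000010000000) mod 2 = 0+0+0+0+0+0+0+0+0+0+0+0+0+0+0+0+0+0+1+0+0+0+0+0+0+0 mod 2 = 1
  c[24] = d·G[:,24] = (00011000110011001110000101)·(00000000000000000001000000) mod 2 = 0+0+0+0+0+0+0+0+0+0+0+0+0+0+0+0+0+0+0+0+0+0+0+0+0+0 mod 2 = 0
  c[25] = d·G[:,25] = (00011000110011001110000101)·(00000000000000000000100000) mod 2 = 0+0+0+0+0+0+0+0+0+0+0+0+0+0+0+0+0+0+0+0+0+0+0+0+0+0 mod 2 = 0
  c[26] = d·G[:,26] = (00011000110011001110000101)·(00000000000000000000010000) mod 2 = 0+0+0+0+0+0+0+0+0+0+0+0+0+0+0+0+0+0+0+0+0+0+0+0+0+0 mod 2 = 0
  c[27] = d·G[:,27] = (00011000110011001110000101)·(00000000000000000000001000) mod 2 = 0+0+0+0+0+0+0+0+0+0+0+0+0+0+0+0+0+0+0+0+0+0+0+0+0+0 mod 2 = 0
  c[28] = d·G[:,28] = (00011000110011001110000101)·(00000000000000000000000100) mod 2 = 0+0+0+0+0+0+0+0+0+0+0+0+0+0+0+0+0+0+0+0+0+0+0+1+0+0 mod 2 = 1
  c[29] = d·G[:,29] = (00011000110011001110000101)·(00000000000000000000000010) mod 2 = 0+0+0+0+0+0+0+0+0+0+0+0+0+0+0+0+0+0+0+0+0+0+0+0+0+0 mod 2 = 0
  c[30] = d·G[:,30] = (00011000110011001110000101)·(00000000000000000000000001) mod 2 = 0+0+0+0+0+0+0+0+0+0+0+0+0+0+0+0+0+0+0+0+0+0+0+0+0+1 mod 2 = 1
Codeword = 1101001010001101011001110000101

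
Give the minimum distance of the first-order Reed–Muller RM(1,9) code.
d_min = 256 (RM(1,9) has length 512 and minimum distance 2^(m−1) = 256).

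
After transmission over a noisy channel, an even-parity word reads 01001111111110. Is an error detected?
Sum of received bits: 0+1+0+0+1+1+1+1+1+1+1+1+1+0 = 10; 10 mod 2 = 0. Result is 0 → no error detected.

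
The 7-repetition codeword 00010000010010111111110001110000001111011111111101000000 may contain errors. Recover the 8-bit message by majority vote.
Split into 7-bit blocks and majority-vote each:
  block 1 = 0001000: 1 ones, 6 zeros → 0
  block 2 = 0010010: 2 ones, 5 zeros → 0
  block 3 = 1111111: 7 ones, 0 zeros → 1
  block 4 = 1000111: 4 ones, 3 zeros → 1
  block 5 = 0000001: 1 ones, 6 zeros → 0
  block 6 = 1110111: 6 ones, 1 zeros → 1
  block 7 = 1111110: 6 ones, 1 zeros → 1
  block 8 = 1000000: 1 ones, 6 zeros → 0
Decoded = 00110110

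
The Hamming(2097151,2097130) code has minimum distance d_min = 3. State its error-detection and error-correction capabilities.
Detection only: up to d_min − 1 = 2 errors.
Correction: up to ⌊(d_min − 1)/2⌋ = ⌊2/2⌋ = 1 errors.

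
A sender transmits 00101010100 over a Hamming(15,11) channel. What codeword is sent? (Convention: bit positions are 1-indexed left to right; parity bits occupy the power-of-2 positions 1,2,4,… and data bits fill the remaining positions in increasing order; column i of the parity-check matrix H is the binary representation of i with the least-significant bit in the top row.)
Codeword c = d · G (mod 2), d = 00101010100:
  c[0] = d·G[:,0] = (00101010100)·(11011010101) mod 2 = 0+0+0+0+1+0+1+0+1+0+0 mod 2 = 1
  c[1] = d·G[:,1] = (00101010100)·(10110110011) mod 2 = 0+0+1+0+0+0+1+0+0+0+0 mod 2 = 0
  c[2] = d·G[:,2] = (00101010100)·(10000000000) mod 2 = 0+0+0+0+0+0+0+0+0+0+0 mod 2 = 0
  c[3] = d·G[:,3] = (00101010100)·(01110001111) mod 2 = 0+0+1+0+0+0+0+0+1+0+0 mod 2 = 0
  c[4] = d·G[:,4] = (00101010100)·(01000000000) mod 2 = 0+0+0+0+0+0+0+0+0+0+0 mod 2 = 0
  c[5] = d·G[:,5] = (00101010100)·(00100000000) mod 2 = 0+0+1+0+0+0+0+0+0+0+0 mod 2 = 1
  c[6] = d·G[:,6] = (00101010100)·(00010000000) mod 2 = 0+0+0+0+0+0+0+0+0+0+0 mod 2 = 0
  c[7] = d·G[:,7] = (00101010100)·(00001111111) mod 2 = 0+0+0+0+1+0+1+0+1+0+0 mod 2 = 1
  c[8] = d·G[:,8] = (00101010100)·(00001000000) mod 2 = 0+0+0+0+1+0+0+0+0+0+0 mod 2 = 1
  c[9] = d·G[:,9] = (00101010100)·(00000100000) mod 2 = 0+0+0+0+0+0+0+0+0+0+0 mod 2 = 0
  c[10] = d·G[:,10] = (00101010100)·(00000010000) mod 2 = 0+0+0+0+0+0+1+0+0+0+0 mod 2 = 1
  c[11] = d·G[:,11] = (00101010100)·(00000001000) mod 2 = 0+0+0+0+0+0+0+0+0+0+0 mod 2 = 0
  c[12] = d·G[:,12] = (00101010100)·(00000000100) mod 2 = 0+0+0+0+0+0+0+0+1+0+0 mod 2 = 1
  c[13] = d·G[:,13] = (00101010100)·(00000000010) mod 2 = 0+0+0+0+0+0+0+0+0+0+0 mod 2 = 0
  c[14] = d·G[:,14] = (00101010100)·(00000000001) mod 2 = 0+0+0+0+0+0+0+0+0+0+0 mod 2 = 0
Codeword = 100001011010100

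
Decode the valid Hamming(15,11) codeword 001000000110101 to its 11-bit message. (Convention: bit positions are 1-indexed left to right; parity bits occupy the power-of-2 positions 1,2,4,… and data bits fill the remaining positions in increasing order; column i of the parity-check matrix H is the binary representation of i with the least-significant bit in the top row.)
Parity bits occupy power-of-2 positions; data bits are at positions {3,5,6,7,9,10,11,12,13,14,15} (1-indexed).
Extract: c[3]=1 c[5]=0 c[6]=0 c[7]=0 c[9]=0 c[10]=1 c[11]=1 c[12]=0 c[13]=1 c[14]=0 c[15]=1
Data = 10000110101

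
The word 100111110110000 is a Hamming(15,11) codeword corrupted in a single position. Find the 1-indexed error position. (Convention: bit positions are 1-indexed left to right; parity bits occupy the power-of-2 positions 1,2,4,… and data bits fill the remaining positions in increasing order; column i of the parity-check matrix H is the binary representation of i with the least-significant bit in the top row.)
Syndrome s = H · r^T (mod 2), r = 100111110110000:
  s[0] = (101010101010101)·(100111110110000) mod 2 = 1+0+0+0+1+0+1+0+0+0+1+0+0+0+0 mod 2 = 0
  s[1] = (011001100110011)·(100111110110000) mod 2 = 0+0+0+0+0+1+1+0+0+1+1+0+0+0+0 mod 2 = 0
  s[2] = (000111100001111)·(100111110110000) mod 2 = 0+0+0+1+1+1+1+0+0+0+0+0+0+0+0 mod 2 = 0
  s[3] = (000000011111111)·(100111110110000) mod 2 = 0+0+0+0+0+0+0+1+0+1+1+0+0+0+0 mod 2 = 1
Syndrome = 0001
Column i of H is the binary representation of i, so the syndrome is the binary index of the flipped bit.
Read s = 0001 with s[0] as LSB: 0·2^0 + 0·2^1 + 0·2^2 + 1·2^3 = 8.
Error is at bit position 8.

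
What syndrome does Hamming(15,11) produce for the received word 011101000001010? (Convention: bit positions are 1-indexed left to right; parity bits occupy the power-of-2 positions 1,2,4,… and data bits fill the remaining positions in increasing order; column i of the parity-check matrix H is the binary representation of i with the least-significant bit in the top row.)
Syndrome s = H · r^T (mod 2), r = 011101000001010:
  s[0] = (101010101010101)·(011101000001010) mod 2 = 0+0+1+0+0+0+0+0+0+0+0+0+0+0+0 mod 2 = 1
  s[1] = (011001100110011)·(011101000001010) mod 2 = 0+1+1+0+0+1+0+0+0+0+0+0+0+1+0 mod 2 = 0
  s[2] = (000111100001111)·(011101000001010) mod 2 = 0+0+0+1+0+1+0+0+0+0+0+1+0+1+0 mod 2 = 0
  s[3] = (000000011111111)·(011101000001010) mod 2 = 0+0+0+0+0+0+0+0+0+0+0+1+0+1+0 mod 2 = 0
Syndrome = 1000
Non-zero syndrome: error at position 1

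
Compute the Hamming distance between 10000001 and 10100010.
XOR = 00100011, count of 1s = 3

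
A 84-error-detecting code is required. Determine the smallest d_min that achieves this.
Detecting e errors requires d_min ≥ e + 1 = 84 + 1 = 85.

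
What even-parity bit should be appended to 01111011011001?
Sum of data bits: 0+1+1+1+1+0+1+1+0+1+1+0+0+1 = 9.
9 mod 2 = 1, so parity bit = 1.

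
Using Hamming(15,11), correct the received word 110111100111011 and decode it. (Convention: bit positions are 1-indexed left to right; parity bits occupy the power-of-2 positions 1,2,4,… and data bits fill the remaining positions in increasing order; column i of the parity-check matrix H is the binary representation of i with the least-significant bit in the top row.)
Syndrome s = H · r^T (mod 2), r = 110111100111011:
  s[0] = (101010101010101)·(110111100111011) mod 2 = 1+0+0+0+1+0+1+0+0+0+1+0+0+0+1 mod 2 = 1
  s[1] = (011001100110011)·(110111100111011) mod 2 = 0+1+0+0+0+1+1+0+0+1+1+0+0+1+1 mod 2 = 1
  s[2] = (000111100001111)·(110111100111011) mod 2 = 0+0+0+1+1+1+1+0+0+0+0+1+0+1+1 mod 2 = 1
  s[3] = (000000011111111)·(110111100111011) mod 2 = 0+0+0+0+0+0+0+0+0+1+1+1+0+1+1 mod 2 = 1
Syndrome = 1111
Column 15 of H equals this syndrome → error at bit 15 (1-indexed).
Flip bit 15: 110111100111011 → 110111100111010
Extract data bits at positions {3,5,6,7,9,10,11,12,13,14,15}: 01110111010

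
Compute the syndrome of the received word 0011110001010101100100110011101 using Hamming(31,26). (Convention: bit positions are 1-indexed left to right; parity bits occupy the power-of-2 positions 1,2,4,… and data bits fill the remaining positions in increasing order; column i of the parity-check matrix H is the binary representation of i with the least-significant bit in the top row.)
Syndrome s = H · r^T (mod 2), r = 0011110001010101100100110011101:
  s[0] = (1010101010101010101010101010101)·(0011110001010101100100110011101) mod 2 = 0+0+1+0+1+0+0+0+0+0+0+0+0+0+0+0+1+0+0+0+0+0+1+0+0+0+1+0+1+0+1 mod 2 = 1
  s[1] = (0110011001100110011001100110011)·(0011110001010101100100110011101) mod 2 = 0+0+1+0+0+1+0+0+0+1+0+0+0+1+0+0+0+0+0+0+0+0+1+0+0+0+1+0+0+0+1 mod 2 = 1
  s[2] = (0001111000011110000111100001111)·(0011110001010101100100110011101) mod 2 = 0+0+0+1+1+1+0+0+0+0+0+1+0+1+0+0+0+0+0+1+0+0+1+0+0+0+0+1+1+0+1 mod 2 = 0
  s[3] = (0000000111111110000000011111111)·(0011110001010101100100110011101) mod 2 = 0+0+0+0+0+0+0+0+0+1+0+1+0+1+0+0+0+0+0+0+0+0+0+1+0+0+1+1+1+0+1 mod 2 = 0
  s[4] = (0000000000000001111111111111111)·(0011110001010101100100110011101) mod 2 = 0+0+0+0+0+0+0+0+0+0+0+0+0+0+0+1+1+0+0+1+0+0+1+1+0+0+1+1+1+0+1 mod 2 = 1
Syndrome = 11001
Non-zero syndrome: error at position 19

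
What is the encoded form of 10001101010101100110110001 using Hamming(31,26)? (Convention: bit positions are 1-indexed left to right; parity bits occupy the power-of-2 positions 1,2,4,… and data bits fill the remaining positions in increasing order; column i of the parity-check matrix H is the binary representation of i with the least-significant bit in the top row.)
Codeword c = d · G (mod 2), d = 10001101010101100110110001:
  c[0] = d·G[:,0] = (10001101010101100110110001)·(11011010101101010101010101) mod 2 = 1+0+0+0+1+0+0+0+0+0+0+1+0+1+0+0+0+1+0+0+0+1+0+0+0+1 mod 2 = 1
  c[1] = d·G[:,1] = (10001101010101100110110001)·(10110110011011001100110011) mod 2 = 1+0+0+0+0+1+0+0+0+1+0+0+0+1+0+0+0+1+0+0+1+1+0+0+0+1 mod 2 = 0
  c[2] = d·G[:,2] = (10001101010101100110110001)·(10000000000000000000000000) mod 2 = 1+0+0+0+0+0+0+0+0+0+0+0+0+0+0+0+0+0+0+0+0+0+0+0+0+0 mod 2 = 1
  c[3] = d·G[:,3] = (10001101010101100110110001)·(01110001111000111100001111) mod 2 = 0+0+0+0+0+0+0+1+0+1+0+0+0+0+1+0+0+1+0+0+0+0+0+0+0+1 mod 2 = 1
  c[4] = d·G[:,4] = (10001101010101100110110001)·(01000000000000000000000000) mod 2 = 0+0+0+0+0+0+0+0+0+0+0+0+0+0+0+0+0+0+0+0+0+0+0+0+0+0 mod 2 = 0
  c[5] = d·G[:,5] = (10001101010101100110110001)·(00100000000000000000000000) mod 2 = 0+0+0+0+0+0+0+0+0+0+0+0+0+0+0+0+0+0+0+0+0+0+0+0+0+0 mod 2 = 0
  c[6] = d·G[:,6] = (10001101010101100110110001)·(00010000000000000000000000) mod 2 = 0+0+0+0+0+0+0+0+0+0+0+0+0+0+0+0+0+0+0+0+0+0+0+0+0+0 mod 2 = 0
  c[7] = d·G[:,7] = (10001101010101100110110001)·(00001111111000000011111111) mod 2 = 0+0+0+0+1+1+0+1+0+1+0+0+0+0+0+0+0+0+1+0+1+1+0+0+0+1 mod 2 = 0
  c[8] = d·G[:,8] = (10001101010101100110110001)·(00001000000000000000000000) mod 2 = 0+0+0+0+1+0+0+0+0+0+0+0+0+0+0+0+0+0+0+0+0+0+0+0+0+0 mod 2 = 1
  c[9] = d·G[:,9] = (10001101010101100110110001)·(00000100000000000000000000) mod 2 = 0+0+0+0+0+1+0+0+0+0+0+0+0+0+0+0+0+0+0+0+0+0+0+0+0+0 mod 2 = 1
  c[10] = d·G[:,10] = (10001101010101100110110001)·(00000010000000000000000000) mod 2 = 0+0+0+0+0+0+0+0+0+0+0+0+0+0+0+0+0+0+0+0+0+0+0+0+0+0 mod 2 = 0
  c[11] = d·G[:,11] = (10001101010101100110110001)·(00000001000000000000000000) mod 2 = 0+0+0+0+0+0+0+1+0+0+0+0+0+0+0+0+0+0+0+0+0+0+0+0+0+0 mod 2 = 1
  c[12] = d·G[:,12] = (10001101010101100110110001)·(00000000100000000000000000) mod 2 = 0+0+0+0+0+0+0+0+0+0+0+0+0+0+0+0+0+0+0+0+0+0+0+0+0+0 mod 2 = 0
  c[13] = d·G[:,13] = (10001101010101100110110001)·(00000000010000000000000000) mod 2 = 0+0+0+0+0+0+0+0+0+1+0+0+0+0+0+0+0+0+0+0+0+0+0+0+0+0 mod 2 = 1
  c[14] = d·G[:,14] = (10001101010101100110110001)·(00000000001000000000000000) mod 2 = 0+0+0+0+0+0+0+0+0+0+0+0+0+0+0+0+0+0+0+0+0+0+0+0+0+0 mod 2 = 0
  c[15] = d·G[:,15] = (10001101010101100110110001)·(00000000000111111111111111) mod 2 = 0+0+0+0+0+0+0+0+0+0+0+1+0+1+1+0+0+1+1+0+1+1+0+0+0+1 mod 2 = 0
  c[16] = d·G[:,16] = (10001101010101100110110001)·(00000000000100000000000000) mod 2 = 0+0+0+0+0+0+0+0+0+0+0+1+0+0+0+0+0+0+0+0+0+0+0+0+0+0 mod 2 = 1
  c[17] = d·G[:,17] = (10001101010101100110110001)·(00000000000010000000000000) mod 2 = 0+0+0+0+0+0+0+0+0+0+0+0+0+0+0+0+0+0+0+0+0+0+0+0+0+0 mod 2 = 0
  c[18] = d·G[:,18] = (10001101010101100110110001)·(00000000000001000000000000) mod 2 = 0+0+0+0+0+0+0+0+0+0+0+0+0+1+0+0+0+0+0+0+0+0+0+0+0+0 mod 2 = 1
  c[19] = d·G[:,19] = (10001101010101100110110001)·(00000000000000100000000000) mod 2 = 0+0+0+0+0+0+0+0+0+0+0+0+0+0+1+0+0+0+0+0+0+0+0+0+0+0 mod 2 = 1
  c[20] = d·G[:,20] = (10001101010101100110110001)·(00000000000000010000000000) mod 2 = 0+0+0+0+0+0+0+0+0+0+0+0+0+0+0+0+0+0+0+0+0+0+0+0+0+0 mod 2 = 0
  c[21] = d·G[:,21] = (10001101010101100110110001)·(00000000000000001000000000) mod 2 = 0+0+0+0+0+0+0+0+0+0+0+0+0+0+0+0+0+0+0+0+0+0+0+0+0+0 mod 2 = 0
  c[22] = d·G[:,22] = (10001101010101100110110001)·(00000000000000000100000000) mod 2 = 0+0+0+0+0+0+0+0+0+0+0+0+0+0+0+0+0+1+0+0+0+0+0+0+0+0 mod 2 = 1
  c[23] = d·G[:,23] = (10001101010101100110110001)·(00000000000000000010000000) mod 2 = 0+0+0+0+0+0+0+0+0+0+0+0+0+0+0+0+0+0+1+0+0+0+0+0+0+0 mod 2 = 1
  c[24] = d·G[:,24] = (10001101010101100110110001)·(00000000000000000001000000) mod 2 = 0+0+0+0+0+0+0+0+0+0+0+0+0+0+0+0+0+0+0+0+0+0+0+0+0+0 mod 2 = 0
  c[25] = d·G[:,25] = (10001101010101100110110001)·(00000000000000000000100000) mod 2 = 0+0+0+0+0+0+0+0+0+0+0+0+0+0+0+0+0+0+0+0+1+0+0+0+0+0 mod 2 = 1
  c[26] = d·G[:,26] = (10001101010101100110110001)·(00000000000000000000010000) mod 2 = 0+0+0+0+0+0+0+0+0+0+0+0+0+0+0+0+0+0+0+0+0+1+0+0+0+0 mod 2 = 1
  c[27] = d·G[:,27] = (10001101010101100110110001)·(00000000000000000000001000) mod 2 = 0+0+0+0+0+0+0+0+0+0+0+0+0+0+0+0+0+0+0+0+0+0+0+0+0+0 mod 2 = 0
  c[28] = d·G[:,28] = (10001101010101100110110001)·(00000000000000000000000100) mod 2 = 0+0+0+0+0+0+0+0+0+0+0+0+0+0+0+0+0+0+0+0+0+0+0+0+0+0 mod 2 = 0
  c[29] = d·G[:,29] = (10001101010101100110110001)·(00000000000000000000000010) mod 2 = 0+0+0+0+0+0+0+0+0+0+0+0+0+0+0+0+0+0+0+0+0+0+0+0+0+0 mod 2 = 0
  c[30] = d·G[:,30] = (10001101010101100110110001)·(00000000000000000000000001) mod 2 = 0+0+0+0+0+0+0+0+0+0+0+0+0+0+0+0+0+0+0+0+0+0+0+0+0+1 mod 2 = 1
Codeword = 1011000011010100101100110110001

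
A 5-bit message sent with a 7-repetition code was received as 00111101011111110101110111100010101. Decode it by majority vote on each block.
Split into 7-bit blocks and majority-vote each:
  block 1 = 0011110: 4 ones, 3 zeros → 1
  block 2 = 1011111: 6 ones, 1 zeros → 1
  block 3 = 1101011: 5 ones, 2 zeros → 1
  block 4 = 1011110: 5 ones, 2 zeros → 1
  block 5 = 0010101: 3 ones, 4 zeros → 0
Decoded = 11110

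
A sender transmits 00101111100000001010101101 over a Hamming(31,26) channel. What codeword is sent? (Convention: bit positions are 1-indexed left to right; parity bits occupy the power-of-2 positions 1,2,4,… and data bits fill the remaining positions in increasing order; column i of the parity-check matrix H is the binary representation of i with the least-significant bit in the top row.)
Codeword c = d · G (mod 2), d = 00101111100000001010101101:
  c[0] = d·G[:,0] = (00101111100000001010101101)·(11011010101101010101010101) mod 2 = 0+0+0+0+1+0+1+0+1+0+0+0+0+0+0+0+0+0+0+0+0+0+0+1+0+1 mod 2 = 1
  c[1] = d·G[:,1] = (00101111100000001010101101)·(10110110011011001100110011) mod 2 = 0+0+1+0+0+1+1+0+0+0+0+0+0+0+0+0+1+0+0+0+1+0+0+0+0+1 mod 2 = 0
  c[2] = d·G[:,2] = (00101111100000001010101101)·(10000000000000000000000000) mod 2 = 0+0+0+0+0+0+0+0+0+0+0+0+0+0+0+0+0+0+0+0+0+0+0+0+0+0 mod 2 = 0
  c[3] = d·G[:,3] = (00101111100000001010101101)·(01110001111000111100001111) mod 2 = 0+0+1+0+0+0+0+1+1+0+0+0+0+0+0+0+1+0+0+0+0+0+1+1+0+1 mod 2 = 1
  c[4] = d·G[:,4] = (00101111100000001010101101)·(01000000000000000000000000) mod 2 = 0+0+0+0+0+0+0+0+0+0+0+0+0+0+0+0+0+0+0+0+0+0+0+0+0+0 mod 2 = 0
  c[5] = d·G[:,5] = (00101111100000001010101101)·(00100000000000000000000000) mod 2 = 0+0+1+0+0+0+0+0+0+0+0+0+0+0+0+0+0+0+0+0+0+0+0+0+0+0 mod 2 = 1
  c[6] = d·G[:,6] = (00101111100000001010101101)·(00010000000000000000000000) mod 2 = 0+0+0+0+0+0+0+0+0+0+0+0+0+0+0+0+0+0+0+0+0+0+0+0+0+0 mod 2 = 0
  c[7] = d·G[:,7] = (00101111100000001010101101)·(00001111111000000011111111) mod 2 = 0+0+0+0+1+1+1+1+1+0+0+0+0+0+0+0+0+0+1+0+1+0+1+1+0+1 mod 2 = 0
  c[8] = d·G[:,8] = (00101111100000001010101101)·(00001000000000000000000000) mod 2 = 0+0+0+0+1+0+0+0+0+0+0+0+0+0+0+0+0+0+0+0+0+0+0+0+0+0 mod 2 = 1
  c[9] = d·G[:,9] = (00101111100000001010101101)·(00000100000000000000000000) mod 2 = 0+0+0+0+0+1+0+0+0+0+0+0+0+0+0+0+0+0+0+0+0+0+0+0+0+0 mod 2 = 1
  c[10] = d·G[:,10] = (00101111100000001010101101)·(00000010000000000000000000) mod 2 = 0+0+0+0+0+0+1+0+0+0+0+0+0+0+0+0+0+0+0+0+0+0+0+0+0+0 mod 2 = 1
  c[11] = d·G[:,11] = (00101111100000001010101101)·(00000001000000000000000000) mod 2 = 0+0+0+0+0+0+0+1+0+0+0+0+0+0+0+0+0+0+0+0+0+0+0+0+0+0 mod 2 = 1
  c[12] = d·G[:,12] = (00101111100000001010101101)·(00000000100000000000000000) mod 2 = 0+0+0+0+0+0+0+0+1+0+0+0+0+0+0+0+0+0+0+0+0+0+0+0+0+0 mod 2 = 1
  c[13] = d·G[:,13] = (00101111100000001010101101)·(00000000010000000000000000) mod 2 = 0+0+0+0+0+0+0+0+0+0+0+0+0+0+0+0+0+0+0+0+0+0+0+0+0+0 mod 2 = 0
  c[14] = d·G[:,14] = (00101111100000001010101101)·(00000000001000000000000000) mod 2 = 0+0+0+0+0+0+0+0+0+0+0+0+0+0+0+0+0+0+0+0+0+0+0+0+0+0 mod 2 = 0
  c[15] = d·G[:,15] = (00101111100000001010101101)·(00000000000111111111111111) mod 2 = 0+0+0+0+0+0+0+0+0+0+0+0+0+0+0+0+1+0+1+0+1+0+1+1+0+1 mod 2 = 0
  c[16] = d·G[:,16] = (00101111100000001010101101)·(00000000000100000000000000) mod 2 = 0+0+0+0+0+0+0+0+0+0+0+0+0+0+0+0+0+0+0+0+0+0+0+0+0+0 mod 2 = 0
  c[17] = d·G[:,17] = (00101111100000001010101101)·(00000000000010000000000000) mod 2 = 0+0+0+0+0+0+0+0+0+0+0+0+0+0+0+0+0+0+0+0+0+0+0+0+0+0 mod 2 = 0
  c[18] = d·G[:,18] = (00101111100000001010101101)·(00000000000001000000000000) mod 2 = 0+0+0+0+0+0+0+0+0+0+0+0+0+0+0+0+0+0+0+0+0+0+0+0+0+0 mod 2 = 0
  c[19] = d·G[:,19] = (00101111100000001010101101)·(00000000000000100000000000) mod 2 = 0+0+0+0+0+0+0+0+0+0+0+0+0+0+0+0+0+0+0+0+0+0+0+0+0+0 mod 2 = 0
  c[20] = d·G[:,20] = (00101111100000001010101101)·(00000000000000010000000000) mod 2 = 0+0+0+0+0+0+0+0+0+0+0+0+0+0+0+0+0+0+0+0+0+0+0+0+0+0 mod 2 = 0
  c[21] = d·G[:,21] = (00101111100000001010101101)·(00000000000000001000000000) mod 2 = 0+0+0+0+0+0+0+0+0+0+0+0+0+0+0+0+1+0+0+0+0+0+0+0+0+0 mod 2 = 1
  c[22] = d·G[:,22] = (00101111100000001010101101)·(00000000000000000100000000) mod 2 = 0+0+0+0+0+0+0+0+0+0+0+0+0+0+0+0+0+0+0+0+0+0+0+0+0+0 mod 2 = 0
  c[23] = d·G[:,23] = (00101111100000001010101101)·(00000000000000000010000000) mod 2 = 0+0+0+0+0+0+0+0+0+0+0+0+0+0+0+0+0+0+1+0+0+0+0+0+0+0 mod 2 = 1
  c[24] = d·G[:,24] = (00101111100000001010101101)·(00000000000000000001000000) mod 2 = 0+0+0+0+0+0+0+0+0+0+0+0+0+0+0+0+0+0+0+0+0+0+0+0+0+0 mod 2 = 0
  c[25] = d·G[:,25] = (00101111100000001010101101)·(00000000000000000000100000) mod 2 = 0+0+0+0+0+0+0+0+0+0+0+0+0+0+0+0+0+0+0+0+1+0+0+0+0+0 mod 2 = 1
  c[26] = d·G[:,26] = (00101111100000001010101101)·(00000000000000000000010000) mod 2 = 0+0+0+0+0+0+0+0+0+0+0+0+0+0+0+0+0+0+0+0+0+0+0+0+0+0 mod 2 = 0
  c[27] = d·G[:,27] = (00101111100000001010101101)·(00000000000000000000001000) mod 2 = 0+0+0+0+0+0+0+0+0+0+0+0+0+0+0+0+0+0+0+0+0+0+1+0+0+0 mod 2 = 1
  c[28] = d·G[:,28] = (00101111100000001010101101)·(00000000000000000000000100) mod 2 = 0+0+0+0+0+0+0+0+0+0+0+0+0+0+0+0+0+0+0+0+0+0+0+1+0+0 mod 2 = 1
  c[29] = d·G[:,29] = (00101111100000001010101101)·(00000000000000000000000010) mod 2 = 0+0+0+0+0+0+0+0+0+0+0+0+0+0+0+0+0+0+0+0+0+0+0+0+0+0 mod 2 = 0
  c[30] = d·G[:,30] = (00101111100000001010101101)·(00000000000000000000000001) mod 2 = 0+0+0+0+0+0+0+0+0+0+0+0+0+0+0+0+0+0+0+0+0+0+0+0+0+1 mod 2 = 1
Codeword = 1001010011111000000001010101101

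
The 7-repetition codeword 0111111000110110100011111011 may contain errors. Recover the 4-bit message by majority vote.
Split into 7-bit blocks and majority-vote each:
  block 1 = 0111111: 6 ones, 1 zeros → 1
  block 2 = 0001101: 3 ones, 4 zeros → 0
  block 3 = 1010001: 3 ones, 4 zeros → 0
  block 4 = 1111011: 6 ones, 1 zeros → 1
Decoded = 1001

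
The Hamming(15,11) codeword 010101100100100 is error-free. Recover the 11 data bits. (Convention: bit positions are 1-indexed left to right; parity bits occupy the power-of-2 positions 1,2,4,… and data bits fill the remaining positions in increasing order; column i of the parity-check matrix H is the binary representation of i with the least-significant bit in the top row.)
Parity bits occupy power-of-2 positions; data bits are at positions {3,5,6,7,9,10,11,12,13,14,15} (1-indexed).
Extract: c[3]=0 c[5]=0 c[6]=1 c[7]=1 c[9]=0 c[10]=1 c[11]=0 c[12]=0 c[13]=1 c[14]=0 c[15]=0
Data = 00110100100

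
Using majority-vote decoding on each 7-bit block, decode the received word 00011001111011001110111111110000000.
Split into 7-bit blocks and majority-vote each:
  block 1 = 0001100: 2 ones, 5 zeros → 0
  block 2 = 1111011: 6 ones, 1 zeros → 1
  block 3 = 0011101: 4 ones, 3 zeros → 1
  block 4 = 1111111: 7 ones, 0 zeros → 1
  block 5 = 0000000: 0 ones, 7 zeros → 0
Decoded = 01110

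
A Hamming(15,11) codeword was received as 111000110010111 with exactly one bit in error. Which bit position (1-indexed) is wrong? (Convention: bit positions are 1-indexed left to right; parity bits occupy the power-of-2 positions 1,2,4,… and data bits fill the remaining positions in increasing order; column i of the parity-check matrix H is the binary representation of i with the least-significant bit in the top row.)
Syndrome s = H · r^T (mod 2), r = 111000110010111:
  s[0] = (101010101010101)·(111000110010111) mod 2 = 1+0+1+0+0+0+1+0+0+0+1+0+1+0+1 mod 2 = 0
  s[1] = (011001100110011)·(111000110010111) mod 2 = 0+1+1+0+0+0+1+0+0+0+1+0+0+1+1 mod 2 = 0
  s[2] = (000111100001111)·(111000110010111) mod 2 = 0+0+0+0+0+0+1+0+0+0+0+0+1+1+1 mod 2 = 0
  s[3] = (000000011111111)·(111000110010111) mod 2 = 0+0+0+0+0+0+0+1+0+0+1+0+1+1+1 mod 2 = 1
Syndrome = 0001
Column i of H is the binary representation of i, so the syndrome is the binary index of the flipped bit.
Read s = 0001 with s[0] as LSB: 0·2^0 + 0·2^1 + 0·2^2 + 1·2^3 = 8.
Error is at bit position 8.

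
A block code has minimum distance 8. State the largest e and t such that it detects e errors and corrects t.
(a) Detection requires d_min ≥ e+1, so e ≤ d_min − 1 = 7.
(b) Correction requires d_min ≥ 2t+1, so t ≤ ⌊(d_min − 1)/2⌋ = ⌊7/2⌋ = 3.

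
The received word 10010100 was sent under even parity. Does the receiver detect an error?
Sum of received bits: 1+0+0+1+0+1+0+0 = 3; 3 mod 2 = 1. Result is 1 ≠ 0 → error detected.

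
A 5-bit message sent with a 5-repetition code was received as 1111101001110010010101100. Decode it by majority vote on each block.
Split into 5-bit blocks and majority-vote each:
  block 1 = 11111: 5 ones, 0 zeros → 1
  block 2 = 01001: 2 ones, 3 zeros → 0
  block 3 = 11001: 3 ones, 2 zeros → 1
  block 4 = 00101: 2 ones, 3 zeros → 0
  block 5 = 01100: 2 ones, 3 zeros → 0
Decoded = 10100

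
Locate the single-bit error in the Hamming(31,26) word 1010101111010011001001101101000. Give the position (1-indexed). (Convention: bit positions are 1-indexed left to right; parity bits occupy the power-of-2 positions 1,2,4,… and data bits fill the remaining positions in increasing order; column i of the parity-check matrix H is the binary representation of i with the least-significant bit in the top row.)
Syndrome s = H · r^T (mod 2), r = 1010101111010011001001101101000:
  s[0] = (1010101010101010101010101010101)·(1010101111010011001001101101000) mod 2 = 1+0+1+0+1+0+1+0+1+0+0+0+0+0+1+0+0+0+1+0+0+0+1+0+1+0+0+0+0+0+0 mod 2 = 1
  s[1] = (0110011001100110011001100110011)·(1010101111010011001001101101000) mod 2 = 0+0+1+0+0+0+1+0+0+1+0+0+0+0+1+0+0+0+1+0+0+1+1+0+0+1+0+0+0+0+0 mod 2 = 0
  s[2] = (0001111000011110000111100001111)·(1010101111010011001001101101000) mod 2 = 0+0+0+0+1+0+1+0+0+0+0+1+0+0+1+0+0+0+0+0+0+1+1+0+0+0+0+1+0+0+0 mod 2 = 1
  s[3] = (0000000111111110000000011111111)·(1010101111010011001001101101000) mod 2 = 0+0+0+0+0+0+0+1+1+1+0+1+0+0+1+0+0+0+0+0+0+0+0+0+1+1+0+1+0+0+0 mod 2 = 0
  s[4] = (0000000000000001111111111111111)·(1010101111010011001001101101000) mod 2 = 0+0+0+0+0+0+0+0+0+0+0+0+0+0+0+1+0+0+1+0+0+1+1+0+1+1+0+1+0+0+0 mod 2 = 1
Syndrome = 10101
Column i of H is the binary representation of i, so the syndrome is the binary index of the flipped bit.
Read s = 10101 with s[0] as LSB: 1·2^0 + 0·2^1 + 1·2^2 + 0·2^3 + 1·2^4 = 21.
Error is at bit position 21.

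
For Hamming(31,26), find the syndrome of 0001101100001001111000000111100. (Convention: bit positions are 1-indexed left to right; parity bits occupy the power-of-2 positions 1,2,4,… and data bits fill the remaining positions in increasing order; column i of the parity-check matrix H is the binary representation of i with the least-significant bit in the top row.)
Syndrome s = H · r^T (mod 2), r = 0001101100001001111000000111100:
  s[0] = (1010101010101010101010101010101)·(0001101100001001111000000111100) mod 2 = 0+0+0+0+1+0+1+0+0+0+0+0+1+0+0+0+1+0+1+0+0+0+0+0+0+0+1+0+1+0+0 mod 2 = 1
  s[1] = (0110011001100110011001100110011)·(0001101100001001111000000111100) mod 2 = 0+0+0+0+0+0+1+0+0+0+0+0+0+0+0+0+0+1+1+0+0+0+0+0+0+1+1+0+0+0+0 mod 2 = 1
  s[2] = (0001111000011110000111100001111)·(0001101100001001111000000111100) mod 2 = 0+0+0+1+1+0+1+0+0+0+0+0+1+0+0+0+0+0+0+0+0+0+0+0+0+0+0+1+1+0+0 mod 2 = 0
  s[3] = (0000000111111110000000011111111)·(0001101100001001111000000111100) mod 2 = 0+0+0+0+0+0+0+1+0+0+0+0+1+0+0+0+0+0+0+0+0+0+0+0+0+1+1+1+1+0+0 mod 2 = 0
  s[4] = (0000000000000001111111111111111)·(0001101100001001111000000111100) mod 2 = 0+0+0+0+0+0+0+0+0+0+0+0+0+0+0+1+1+1+1+0+0+0+0+0+0+1+1+1+1+0+0 mod 2 = 0
Syndrome = 11000
Non-zero syndrome: error at position 3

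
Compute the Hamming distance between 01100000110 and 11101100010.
XOR = 10001100100, count of 1s = 4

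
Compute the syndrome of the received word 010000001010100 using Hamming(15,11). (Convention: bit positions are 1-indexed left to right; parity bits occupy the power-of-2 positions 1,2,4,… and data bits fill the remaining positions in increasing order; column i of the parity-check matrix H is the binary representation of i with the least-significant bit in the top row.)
Syndrome s = H · r^T (mod 2), r = 010000001010100:
  s[0] = (101010101010101)·(010000001010100) mod 2 = 0+0+0+0+0+0+0+0+1+0+1+0+1+0+0 mod 2 = 1
  s[1] = (011001100110011)·(010000001010100) mod 2 = 0+1+0+0+0+0+0+0+0+0+1+0+0+0+0 mod 2 = 0
  s[2] = (000111100001111)·(010000001010100) mod 2 = 0+0+0+0+0+0+0+0+0+0+0+0+1+0+0 mod 2 = 1
  s[3] = (000000011111111)·(010000001010100) mod 2 = 0+0+0+0+0+0+0+0+1+0+1+0+1+0+0 mod 2 = 1
Syndrome = 1011
Non-zero syndrome: error at position 13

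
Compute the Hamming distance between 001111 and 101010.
XOR = 100101, count of 1s = 3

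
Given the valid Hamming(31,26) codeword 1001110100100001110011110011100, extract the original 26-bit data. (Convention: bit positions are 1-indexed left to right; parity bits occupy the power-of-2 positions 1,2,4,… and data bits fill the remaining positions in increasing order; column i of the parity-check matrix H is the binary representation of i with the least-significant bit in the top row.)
Parity bits occupy power-of-2 positions; data bits are at positions {3,5,6,7,9,10,11,12,13,14,15,17,18,19,20,21,22,23,24,25,26,27,28,29,30,31} (1-indexed).
Extract: c[3]=0 c[5]=1 c[6]=1 c[7]=0 c[9]=0 c[10]=0 c[11]=1 c[12]=0 c[13]=0 c[14]=0 c[15]=0 c[17]=1 c[18]=1 c[19]=0 c[20]=0 c[21]=1 c[22]=1 c[23]=1 c[24]=1 c[25]=0 c[26]=0 c[27]=1 c[28]=1 c[29]=1 c[30]=0 c[31]=0
Data = 01100010000110011110011100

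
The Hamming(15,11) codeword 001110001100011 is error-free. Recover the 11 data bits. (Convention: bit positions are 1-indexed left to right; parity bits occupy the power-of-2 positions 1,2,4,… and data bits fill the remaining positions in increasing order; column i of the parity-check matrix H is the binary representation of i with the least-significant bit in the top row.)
Parity bits occupy power-of-2 positions; data bits are at positions {3,5,6,7,9,10,11,12,13,14,15} (1-indexed).
Extract: c[3]=1 c[5]=1 c[6]=0 c[7]=0 c[9]=1 c[10]=1 c[11]=0 c[12]=0 c[13]=0 c[14]=1 c[15]=1
Data = 11001100011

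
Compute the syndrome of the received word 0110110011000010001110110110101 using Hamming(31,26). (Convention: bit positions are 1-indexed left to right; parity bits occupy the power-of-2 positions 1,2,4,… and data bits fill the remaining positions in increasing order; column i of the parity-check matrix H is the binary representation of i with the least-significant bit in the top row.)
Syndrome s = H · r^T (mod 2), r = 0110110011000010001110110110101:
  s[0] = (1010101010101010101010101010101)·(0110110011000010001110110110101) mod 2 = 0+0+1+0+1+0+0+0+1+0+0+0+0+0+1+0+0+0+1+0+1+0+1+0+0+0+1+0+1+0+1 mod 2 = 0
  s[1] = (0110011001100110011001100110011)·(0110110011000010001110110110101) mod 2 = 0+1+1+0+0+1+0+0+0+1+0+0+0+0+1+0+0+0+1+0+0+0+1+0+0+1+1+0+0+0+1 mod 2 = 0
  s[2] = (0001111000011110000111100001111)·(0110110011000010001110110110101) mod 2 = 0+0+0+0+1+1+0+0+0+0+0+0+0+0+1+0+0+0+0+1+1+0+1+0+0+0+0+0+1+0+1 mod 2 = 0
  s[3] = (0000000111111110000000011111111)·(0110110011000010001110110110101) mod 2 = 0+0+0+0+0+0+0+0+1+1+0+0+0+0+1+0+0+0+0+0+0+0+0+1+0+1+1+0+1+0+1 mod 2 = 0
  s[4] = (0000000000000001111111111111111)·(0110110011000010001110110110101) mod 2 = 0+0+0+0+0+0+0+0+0+0+0+0+0+0+0+0+0+0+1+1+1+0+1+1+0+1+1+0+1+0+1 mod 2 = 1
Syndrome = 00001
Non-zero syndrome: error at position 16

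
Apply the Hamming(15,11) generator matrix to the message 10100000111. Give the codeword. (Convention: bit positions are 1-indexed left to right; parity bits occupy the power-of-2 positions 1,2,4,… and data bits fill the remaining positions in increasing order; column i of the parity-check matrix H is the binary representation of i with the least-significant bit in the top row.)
Codeword c = d · G (mod 2), d = 10100000111:
  c[0] = d·G[:,0] = (10100000111)·(11011010101) mod 2 = 1+0+0+0+0+0+0+0+1+0+1 mod 2 = 1
  c[1] = d·G[:,1] = (10100000111)·(10110110011) mod 2 = 1+0+1+0+0+0+0+0+0+1+1 mod 2 = 0
  c[2] = d·G[:,2] = (10100000111)·(10000000000) mod 2 = 1+0+0+0+0+0+0+0+0+0+0 mod 2 = 1
  c[3] = d·G[:,3] = (10100000111)·(01110001111) mod 2 = 0+0+1+0+0+0+0+0+1+1+1 mod 2 = 0
  c[4] = d·G[:,4] = (10100000111)·(01000000000) mod 2 = 0+0+0+0+0+0+0+0+0+0+0 mod 2 = 0
  c[5] = d·G[:,5] = (10100000111)·(00100000000) mod 2 = 0+0+1+0+0+0+0+0+0+0+0 mod 2 = 1
  c[6] = d·G[:,6] = (10100000111)·(00010000000) mod 2 = 0+0+0+0+0+0+0+0+0+0+0 mod 2 = 0
  c[7] = d·G[:,7] = (10100000111)·(00001111111) mod 2 = 0+0+0+0+0+0+0+0+1+1+1 mod 2 = 1
  c[8] = d·G[:,8] = (10100000111)·(00001000000) mod 2 = 0+0+0+0+0+0+0+0+0+0+0 mod 2 = 0
  c[9] = d·G[:,9] = (10100000111)·(00000100000) mod 2 = 0+0+0+0+0+0+0+0+0+0+0 mod 2 = 0
  c[10] = d·G[:,10] = (10100000111)·(00000010000) mod 2 = 0+0+0+0+0+0+0+0+0+0+0 mod 2 = 0
  c[11] = d·G[:,11] = (10100000111)·(00000001000) mod 2 = 0+0+0+0+0+0+0+0+0+0+0 mod 2 = 0
  c[12] = d·G[:,12] = (10100000111)·(00000000100) mod 2 = 0+0+0+0+0+0+0+0+1+0+0 mod 2 = 1
  c[13] = d·G[:,13] = (10100000111)·(00000000010) mod 2 = 0+0+0+0+0+0+0+0+0+1+0 mod 2 = 1
  c[14] = d·G[:,14] = (10100000111)·(00000000001) mod 2 = 0+0+0+0+0+0+0+0+0+0+1 mod 2 = 1
Codeword = 101001010000111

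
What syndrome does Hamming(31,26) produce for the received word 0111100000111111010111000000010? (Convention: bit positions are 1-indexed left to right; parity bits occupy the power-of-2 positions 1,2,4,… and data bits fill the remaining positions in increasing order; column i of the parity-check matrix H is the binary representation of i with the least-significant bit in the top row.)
Syndrome s = H · r^T (mod 2), r = 0111100000111111010111000000010:
  s[0] = (1010101010101010101010101010101)·(0111100000111111010111000000010) mod 2 = 0+0+1+0+1+0+0+0+0+0+1+0+1+0+1+0+0+0+0+0+1+0+0+0+0+0+0+0+0+0+0 mod 2 = 0
  s[1] = (0110011001100110011001100110011)·(0111100000111111010111000000010) mod 2 = 0+1+1+0+0+0+0+0+0+0+1+0+0+1+1+0+0+1+0+0+0+1+0+0+0+0+0+0+0+1+0 mod 2 = 0
  s[2] = (0001111000011110000111100001111)·(0111100000111111010111000000010) mod 2 = 0+0+0+1+1+0+0+0+0+0+0+1+1+1+1+0+0+0+0+1+1+1+0+0+0+0+0+0+0+1+0 mod 2 = 0
  s[3] = (0000000111111110000000011111111)·(0111100000111111010111000000010) mod 2 = 0+0+0+0+0+0+0+0+0+0+1+1+1+1+1+0+0+0+0+0+0+0+0+0+0+0+0+0+0+1+0 mod 2 = 0
  s[4] = (0000000000000001111111111111111)·(0111100000111111010111000000010) mod 2 = 0+0+0+0+0+0+0+0+0+0+0+0+0+0+0+1+0+1+0+1+1+1+0+0+0+0+0+0+0+1+0 mod 2 = 0
Syndrome = 00000
s = 0: no error detected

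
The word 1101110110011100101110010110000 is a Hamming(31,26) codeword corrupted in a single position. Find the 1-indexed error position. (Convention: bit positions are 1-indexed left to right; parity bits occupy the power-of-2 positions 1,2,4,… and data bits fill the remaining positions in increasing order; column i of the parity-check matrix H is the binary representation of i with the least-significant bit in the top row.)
Syndrome s = H · r^T (mod 2), r = 1101110110011100101110010110000:
  s[0] = (1010101010101010101010101010101)·(1101110110011100101110010110000) mod 2 = 1+0+0+0+1+0+0+0+1+0+0+0+1+0+0+0+1+0+1+0+1+0+0+0+0+0+1+0+0+0+0 mod 2 = 0
  s[1] = (0110011001100110011001100110011)·(1101110110011100101110010110000) mod 2 = 0+1+0+0+0+1+0+0+0+0+0+0+0+1+0+0+0+0+1+0+0+0+0+0+0+1+1+0+0+0+0 mod 2 = 0
  s[2] = (0001111000011110000111100001111)·(1101110110011100101110010110000) mod 2 = 0+0+0+1+1+1+0+0+0+0+0+1+1+1+0+0+0+0+0+1+1+0+0+0+0+0+0+0+0+0+0 mod 2 = 0
  s[3] = (0000000111111110000000011111111)·(1101110110011100101110010110000) mod 2 = 0+0+0+0+0+0+0+1+1+0+0+1+1+1+0+0+0+0+0+0+0+0+0+1+0+1+1+0+0+0+0 mod 2 = 0
  s[4] = (0000000000000001111111111111111)·(1101110110011100101110010110000) mod 2 = 0+0+0+0+0+0+0+0+0+0+0+0+0+0+0+0+1+0+1+1+1+0+0+1+0+1+1+0+0+0+0 mod 2 = 1
Syndrome = 00001
Column i of H is the binary representation of i, so the syndrome is the binary index of the flipped bit.
Read s = 00001 with s[0] as LSB: 0·2^0 + 0·2^1 + 0·2^2 + 0·2^3 + 1·2^4 = 16.
Error is at bit position 16.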